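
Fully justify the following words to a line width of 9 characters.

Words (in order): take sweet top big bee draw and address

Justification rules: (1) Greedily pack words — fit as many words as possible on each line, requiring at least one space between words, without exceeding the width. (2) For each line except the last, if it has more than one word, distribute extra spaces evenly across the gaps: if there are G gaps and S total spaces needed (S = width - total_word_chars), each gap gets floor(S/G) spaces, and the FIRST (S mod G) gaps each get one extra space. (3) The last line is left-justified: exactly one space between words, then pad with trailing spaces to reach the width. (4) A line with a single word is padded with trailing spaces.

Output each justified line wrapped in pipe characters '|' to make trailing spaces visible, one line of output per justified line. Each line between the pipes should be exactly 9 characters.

Answer: |take     |
|sweet top|
|big   bee|
|draw  and|
|address  |

Derivation:
Line 1: ['take'] (min_width=4, slack=5)
Line 2: ['sweet', 'top'] (min_width=9, slack=0)
Line 3: ['big', 'bee'] (min_width=7, slack=2)
Line 4: ['draw', 'and'] (min_width=8, slack=1)
Line 5: ['address'] (min_width=7, slack=2)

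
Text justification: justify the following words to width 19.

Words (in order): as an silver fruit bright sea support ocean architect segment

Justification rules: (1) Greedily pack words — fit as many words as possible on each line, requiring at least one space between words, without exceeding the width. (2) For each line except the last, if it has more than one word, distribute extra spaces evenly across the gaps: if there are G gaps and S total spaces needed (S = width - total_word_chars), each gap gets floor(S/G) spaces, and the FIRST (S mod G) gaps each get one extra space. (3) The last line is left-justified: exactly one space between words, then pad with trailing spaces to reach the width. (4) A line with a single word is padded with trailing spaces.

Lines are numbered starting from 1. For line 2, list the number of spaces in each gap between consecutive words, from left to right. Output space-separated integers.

Line 1: ['as', 'an', 'silver', 'fruit'] (min_width=18, slack=1)
Line 2: ['bright', 'sea', 'support'] (min_width=18, slack=1)
Line 3: ['ocean', 'architect'] (min_width=15, slack=4)
Line 4: ['segment'] (min_width=7, slack=12)

Answer: 2 1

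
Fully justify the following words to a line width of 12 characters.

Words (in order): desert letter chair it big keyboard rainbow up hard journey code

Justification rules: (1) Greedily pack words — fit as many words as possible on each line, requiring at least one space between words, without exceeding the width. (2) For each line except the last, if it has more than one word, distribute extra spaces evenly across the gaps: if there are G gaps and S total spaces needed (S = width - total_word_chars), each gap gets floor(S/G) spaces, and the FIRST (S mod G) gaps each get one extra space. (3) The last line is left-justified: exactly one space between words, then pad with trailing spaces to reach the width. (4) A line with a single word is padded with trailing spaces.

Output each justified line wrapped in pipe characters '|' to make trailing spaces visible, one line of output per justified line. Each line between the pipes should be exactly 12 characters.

Answer: |desert      |
|letter chair|
|it       big|
|keyboard    |
|rainbow   up|
|hard journey|
|code        |

Derivation:
Line 1: ['desert'] (min_width=6, slack=6)
Line 2: ['letter', 'chair'] (min_width=12, slack=0)
Line 3: ['it', 'big'] (min_width=6, slack=6)
Line 4: ['keyboard'] (min_width=8, slack=4)
Line 5: ['rainbow', 'up'] (min_width=10, slack=2)
Line 6: ['hard', 'journey'] (min_width=12, slack=0)
Line 7: ['code'] (min_width=4, slack=8)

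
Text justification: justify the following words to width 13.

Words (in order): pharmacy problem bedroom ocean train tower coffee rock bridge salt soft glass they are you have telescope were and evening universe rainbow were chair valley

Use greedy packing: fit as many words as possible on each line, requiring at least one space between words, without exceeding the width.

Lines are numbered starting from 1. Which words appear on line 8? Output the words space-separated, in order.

Line 1: ['pharmacy'] (min_width=8, slack=5)
Line 2: ['problem'] (min_width=7, slack=6)
Line 3: ['bedroom', 'ocean'] (min_width=13, slack=0)
Line 4: ['train', 'tower'] (min_width=11, slack=2)
Line 5: ['coffee', 'rock'] (min_width=11, slack=2)
Line 6: ['bridge', 'salt'] (min_width=11, slack=2)
Line 7: ['soft', 'glass'] (min_width=10, slack=3)
Line 8: ['they', 'are', 'you'] (min_width=12, slack=1)
Line 9: ['have'] (min_width=4, slack=9)
Line 10: ['telescope'] (min_width=9, slack=4)
Line 11: ['were', 'and'] (min_width=8, slack=5)
Line 12: ['evening'] (min_width=7, slack=6)
Line 13: ['universe'] (min_width=8, slack=5)
Line 14: ['rainbow', 'were'] (min_width=12, slack=1)
Line 15: ['chair', 'valley'] (min_width=12, slack=1)

Answer: they are you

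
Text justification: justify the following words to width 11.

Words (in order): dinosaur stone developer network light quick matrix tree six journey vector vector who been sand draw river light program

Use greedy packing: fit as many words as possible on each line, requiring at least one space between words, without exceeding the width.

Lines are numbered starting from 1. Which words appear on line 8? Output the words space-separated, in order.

Answer: vector

Derivation:
Line 1: ['dinosaur'] (min_width=8, slack=3)
Line 2: ['stone'] (min_width=5, slack=6)
Line 3: ['developer'] (min_width=9, slack=2)
Line 4: ['network'] (min_width=7, slack=4)
Line 5: ['light', 'quick'] (min_width=11, slack=0)
Line 6: ['matrix', 'tree'] (min_width=11, slack=0)
Line 7: ['six', 'journey'] (min_width=11, slack=0)
Line 8: ['vector'] (min_width=6, slack=5)
Line 9: ['vector', 'who'] (min_width=10, slack=1)
Line 10: ['been', 'sand'] (min_width=9, slack=2)
Line 11: ['draw', 'river'] (min_width=10, slack=1)
Line 12: ['light'] (min_width=5, slack=6)
Line 13: ['program'] (min_width=7, slack=4)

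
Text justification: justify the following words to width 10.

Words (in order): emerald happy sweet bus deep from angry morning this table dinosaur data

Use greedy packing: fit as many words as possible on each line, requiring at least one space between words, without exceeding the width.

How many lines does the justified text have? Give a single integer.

Answer: 9

Derivation:
Line 1: ['emerald'] (min_width=7, slack=3)
Line 2: ['happy'] (min_width=5, slack=5)
Line 3: ['sweet', 'bus'] (min_width=9, slack=1)
Line 4: ['deep', 'from'] (min_width=9, slack=1)
Line 5: ['angry'] (min_width=5, slack=5)
Line 6: ['morning'] (min_width=7, slack=3)
Line 7: ['this', 'table'] (min_width=10, slack=0)
Line 8: ['dinosaur'] (min_width=8, slack=2)
Line 9: ['data'] (min_width=4, slack=6)
Total lines: 9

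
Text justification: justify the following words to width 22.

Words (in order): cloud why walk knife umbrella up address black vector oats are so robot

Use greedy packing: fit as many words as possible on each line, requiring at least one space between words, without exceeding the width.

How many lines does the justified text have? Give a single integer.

Answer: 4

Derivation:
Line 1: ['cloud', 'why', 'walk', 'knife'] (min_width=20, slack=2)
Line 2: ['umbrella', 'up', 'address'] (min_width=19, slack=3)
Line 3: ['black', 'vector', 'oats', 'are'] (min_width=21, slack=1)
Line 4: ['so', 'robot'] (min_width=8, slack=14)
Total lines: 4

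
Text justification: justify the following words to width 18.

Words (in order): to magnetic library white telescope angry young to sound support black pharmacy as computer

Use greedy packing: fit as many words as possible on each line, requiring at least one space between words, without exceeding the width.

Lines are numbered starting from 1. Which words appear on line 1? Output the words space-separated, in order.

Line 1: ['to', 'magnetic'] (min_width=11, slack=7)
Line 2: ['library', 'white'] (min_width=13, slack=5)
Line 3: ['telescope', 'angry'] (min_width=15, slack=3)
Line 4: ['young', 'to', 'sound'] (min_width=14, slack=4)
Line 5: ['support', 'black'] (min_width=13, slack=5)
Line 6: ['pharmacy', 'as'] (min_width=11, slack=7)
Line 7: ['computer'] (min_width=8, slack=10)

Answer: to magnetic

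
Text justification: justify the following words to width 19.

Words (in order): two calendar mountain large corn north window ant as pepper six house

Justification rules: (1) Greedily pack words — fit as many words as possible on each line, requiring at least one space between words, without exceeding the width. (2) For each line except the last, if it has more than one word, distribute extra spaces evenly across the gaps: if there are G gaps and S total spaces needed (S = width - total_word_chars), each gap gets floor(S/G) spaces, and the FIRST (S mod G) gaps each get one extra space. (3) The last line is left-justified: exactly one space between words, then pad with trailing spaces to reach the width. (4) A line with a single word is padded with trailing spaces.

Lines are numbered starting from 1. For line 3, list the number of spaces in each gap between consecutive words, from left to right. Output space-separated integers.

Answer: 1 1 1

Derivation:
Line 1: ['two', 'calendar'] (min_width=12, slack=7)
Line 2: ['mountain', 'large', 'corn'] (min_width=19, slack=0)
Line 3: ['north', 'window', 'ant', 'as'] (min_width=19, slack=0)
Line 4: ['pepper', 'six', 'house'] (min_width=16, slack=3)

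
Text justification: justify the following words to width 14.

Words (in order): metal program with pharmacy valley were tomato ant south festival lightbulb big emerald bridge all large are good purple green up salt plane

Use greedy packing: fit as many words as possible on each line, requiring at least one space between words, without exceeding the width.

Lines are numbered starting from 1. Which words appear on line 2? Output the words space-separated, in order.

Line 1: ['metal', 'program'] (min_width=13, slack=1)
Line 2: ['with', 'pharmacy'] (min_width=13, slack=1)
Line 3: ['valley', 'were'] (min_width=11, slack=3)
Line 4: ['tomato', 'ant'] (min_width=10, slack=4)
Line 5: ['south', 'festival'] (min_width=14, slack=0)
Line 6: ['lightbulb', 'big'] (min_width=13, slack=1)
Line 7: ['emerald', 'bridge'] (min_width=14, slack=0)
Line 8: ['all', 'large', 'are'] (min_width=13, slack=1)
Line 9: ['good', 'purple'] (min_width=11, slack=3)
Line 10: ['green', 'up', 'salt'] (min_width=13, slack=1)
Line 11: ['plane'] (min_width=5, slack=9)

Answer: with pharmacy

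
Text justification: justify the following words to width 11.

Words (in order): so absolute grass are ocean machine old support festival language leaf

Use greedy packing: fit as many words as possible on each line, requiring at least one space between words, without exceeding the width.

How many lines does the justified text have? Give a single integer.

Line 1: ['so', 'absolute'] (min_width=11, slack=0)
Line 2: ['grass', 'are'] (min_width=9, slack=2)
Line 3: ['ocean'] (min_width=5, slack=6)
Line 4: ['machine', 'old'] (min_width=11, slack=0)
Line 5: ['support'] (min_width=7, slack=4)
Line 6: ['festival'] (min_width=8, slack=3)
Line 7: ['language'] (min_width=8, slack=3)
Line 8: ['leaf'] (min_width=4, slack=7)
Total lines: 8

Answer: 8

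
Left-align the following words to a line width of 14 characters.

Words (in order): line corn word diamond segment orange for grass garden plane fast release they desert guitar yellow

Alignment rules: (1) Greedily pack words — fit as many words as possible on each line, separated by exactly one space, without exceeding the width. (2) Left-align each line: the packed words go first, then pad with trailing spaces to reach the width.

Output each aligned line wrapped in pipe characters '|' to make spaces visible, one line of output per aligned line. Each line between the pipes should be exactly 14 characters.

Answer: |line corn word|
|diamond       |
|segment orange|
|for grass     |
|garden plane  |
|fast release  |
|they desert   |
|guitar yellow |

Derivation:
Line 1: ['line', 'corn', 'word'] (min_width=14, slack=0)
Line 2: ['diamond'] (min_width=7, slack=7)
Line 3: ['segment', 'orange'] (min_width=14, slack=0)
Line 4: ['for', 'grass'] (min_width=9, slack=5)
Line 5: ['garden', 'plane'] (min_width=12, slack=2)
Line 6: ['fast', 'release'] (min_width=12, slack=2)
Line 7: ['they', 'desert'] (min_width=11, slack=3)
Line 8: ['guitar', 'yellow'] (min_width=13, slack=1)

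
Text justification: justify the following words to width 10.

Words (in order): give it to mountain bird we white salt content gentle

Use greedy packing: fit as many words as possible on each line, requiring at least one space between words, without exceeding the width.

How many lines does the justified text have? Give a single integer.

Answer: 6

Derivation:
Line 1: ['give', 'it', 'to'] (min_width=10, slack=0)
Line 2: ['mountain'] (min_width=8, slack=2)
Line 3: ['bird', 'we'] (min_width=7, slack=3)
Line 4: ['white', 'salt'] (min_width=10, slack=0)
Line 5: ['content'] (min_width=7, slack=3)
Line 6: ['gentle'] (min_width=6, slack=4)
Total lines: 6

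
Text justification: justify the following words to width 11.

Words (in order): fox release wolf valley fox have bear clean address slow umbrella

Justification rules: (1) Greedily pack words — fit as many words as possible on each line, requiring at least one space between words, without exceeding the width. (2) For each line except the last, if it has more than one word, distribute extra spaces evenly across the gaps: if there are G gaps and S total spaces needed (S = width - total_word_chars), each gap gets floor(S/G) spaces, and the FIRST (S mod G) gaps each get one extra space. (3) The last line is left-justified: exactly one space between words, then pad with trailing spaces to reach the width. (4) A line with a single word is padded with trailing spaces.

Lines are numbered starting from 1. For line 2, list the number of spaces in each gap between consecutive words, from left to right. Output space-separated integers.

Line 1: ['fox', 'release'] (min_width=11, slack=0)
Line 2: ['wolf', 'valley'] (min_width=11, slack=0)
Line 3: ['fox', 'have'] (min_width=8, slack=3)
Line 4: ['bear', 'clean'] (min_width=10, slack=1)
Line 5: ['address'] (min_width=7, slack=4)
Line 6: ['slow'] (min_width=4, slack=7)
Line 7: ['umbrella'] (min_width=8, slack=3)

Answer: 1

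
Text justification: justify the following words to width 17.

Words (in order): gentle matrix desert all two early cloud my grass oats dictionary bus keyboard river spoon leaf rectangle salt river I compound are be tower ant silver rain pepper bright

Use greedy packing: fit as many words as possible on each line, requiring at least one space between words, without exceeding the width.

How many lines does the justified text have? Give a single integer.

Answer: 12

Derivation:
Line 1: ['gentle', 'matrix'] (min_width=13, slack=4)
Line 2: ['desert', 'all', 'two'] (min_width=14, slack=3)
Line 3: ['early', 'cloud', 'my'] (min_width=14, slack=3)
Line 4: ['grass', 'oats'] (min_width=10, slack=7)
Line 5: ['dictionary', 'bus'] (min_width=14, slack=3)
Line 6: ['keyboard', 'river'] (min_width=14, slack=3)
Line 7: ['spoon', 'leaf'] (min_width=10, slack=7)
Line 8: ['rectangle', 'salt'] (min_width=14, slack=3)
Line 9: ['river', 'I', 'compound'] (min_width=16, slack=1)
Line 10: ['are', 'be', 'tower', 'ant'] (min_width=16, slack=1)
Line 11: ['silver', 'rain'] (min_width=11, slack=6)
Line 12: ['pepper', 'bright'] (min_width=13, slack=4)
Total lines: 12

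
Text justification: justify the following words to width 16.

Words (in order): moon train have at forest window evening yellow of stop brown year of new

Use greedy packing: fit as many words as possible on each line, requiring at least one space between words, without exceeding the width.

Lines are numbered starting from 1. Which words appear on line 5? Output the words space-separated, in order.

Answer: year of new

Derivation:
Line 1: ['moon', 'train', 'have'] (min_width=15, slack=1)
Line 2: ['at', 'forest', 'window'] (min_width=16, slack=0)
Line 3: ['evening', 'yellow'] (min_width=14, slack=2)
Line 4: ['of', 'stop', 'brown'] (min_width=13, slack=3)
Line 5: ['year', 'of', 'new'] (min_width=11, slack=5)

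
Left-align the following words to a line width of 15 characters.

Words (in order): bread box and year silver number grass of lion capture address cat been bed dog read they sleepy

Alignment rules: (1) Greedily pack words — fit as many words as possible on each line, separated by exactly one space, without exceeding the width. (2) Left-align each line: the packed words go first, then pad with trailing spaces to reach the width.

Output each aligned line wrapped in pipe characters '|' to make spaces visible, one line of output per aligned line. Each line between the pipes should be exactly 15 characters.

Answer: |bread box and  |
|year silver    |
|number grass of|
|lion capture   |
|address cat    |
|been bed dog   |
|read they      |
|sleepy         |

Derivation:
Line 1: ['bread', 'box', 'and'] (min_width=13, slack=2)
Line 2: ['year', 'silver'] (min_width=11, slack=4)
Line 3: ['number', 'grass', 'of'] (min_width=15, slack=0)
Line 4: ['lion', 'capture'] (min_width=12, slack=3)
Line 5: ['address', 'cat'] (min_width=11, slack=4)
Line 6: ['been', 'bed', 'dog'] (min_width=12, slack=3)
Line 7: ['read', 'they'] (min_width=9, slack=6)
Line 8: ['sleepy'] (min_width=6, slack=9)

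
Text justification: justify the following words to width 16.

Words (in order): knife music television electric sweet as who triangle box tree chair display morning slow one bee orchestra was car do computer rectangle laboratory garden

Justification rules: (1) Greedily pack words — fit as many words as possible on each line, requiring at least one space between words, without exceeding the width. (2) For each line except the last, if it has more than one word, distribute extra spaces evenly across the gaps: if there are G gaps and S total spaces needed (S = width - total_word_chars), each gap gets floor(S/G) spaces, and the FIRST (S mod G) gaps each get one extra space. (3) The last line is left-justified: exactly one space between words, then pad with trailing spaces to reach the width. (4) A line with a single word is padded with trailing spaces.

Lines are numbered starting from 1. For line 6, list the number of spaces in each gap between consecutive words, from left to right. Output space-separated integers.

Line 1: ['knife', 'music'] (min_width=11, slack=5)
Line 2: ['television'] (min_width=10, slack=6)
Line 3: ['electric', 'sweet'] (min_width=14, slack=2)
Line 4: ['as', 'who', 'triangle'] (min_width=15, slack=1)
Line 5: ['box', 'tree', 'chair'] (min_width=14, slack=2)
Line 6: ['display', 'morning'] (min_width=15, slack=1)
Line 7: ['slow', 'one', 'bee'] (min_width=12, slack=4)
Line 8: ['orchestra', 'was'] (min_width=13, slack=3)
Line 9: ['car', 'do', 'computer'] (min_width=15, slack=1)
Line 10: ['rectangle'] (min_width=9, slack=7)
Line 11: ['laboratory'] (min_width=10, slack=6)
Line 12: ['garden'] (min_width=6, slack=10)

Answer: 2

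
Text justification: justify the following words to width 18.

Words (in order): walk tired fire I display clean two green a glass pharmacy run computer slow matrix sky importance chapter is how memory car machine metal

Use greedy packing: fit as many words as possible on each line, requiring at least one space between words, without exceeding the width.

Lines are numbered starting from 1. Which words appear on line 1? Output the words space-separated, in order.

Answer: walk tired fire I

Derivation:
Line 1: ['walk', 'tired', 'fire', 'I'] (min_width=17, slack=1)
Line 2: ['display', 'clean', 'two'] (min_width=17, slack=1)
Line 3: ['green', 'a', 'glass'] (min_width=13, slack=5)
Line 4: ['pharmacy', 'run'] (min_width=12, slack=6)
Line 5: ['computer', 'slow'] (min_width=13, slack=5)
Line 6: ['matrix', 'sky'] (min_width=10, slack=8)
Line 7: ['importance', 'chapter'] (min_width=18, slack=0)
Line 8: ['is', 'how', 'memory', 'car'] (min_width=17, slack=1)
Line 9: ['machine', 'metal'] (min_width=13, slack=5)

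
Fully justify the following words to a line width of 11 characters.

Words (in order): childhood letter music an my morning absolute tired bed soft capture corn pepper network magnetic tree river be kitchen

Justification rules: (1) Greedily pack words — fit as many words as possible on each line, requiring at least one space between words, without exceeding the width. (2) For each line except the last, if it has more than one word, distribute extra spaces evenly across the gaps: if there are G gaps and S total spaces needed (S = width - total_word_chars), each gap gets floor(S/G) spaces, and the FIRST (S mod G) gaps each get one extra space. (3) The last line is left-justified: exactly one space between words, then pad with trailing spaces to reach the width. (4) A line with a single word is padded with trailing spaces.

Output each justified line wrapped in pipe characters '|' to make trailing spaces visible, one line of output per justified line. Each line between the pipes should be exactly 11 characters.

Answer: |childhood  |
|letter     |
|music an my|
|morning    |
|absolute   |
|tired   bed|
|soft       |
|capture    |
|corn pepper|
|network    |
|magnetic   |
|tree  river|
|be kitchen |

Derivation:
Line 1: ['childhood'] (min_width=9, slack=2)
Line 2: ['letter'] (min_width=6, slack=5)
Line 3: ['music', 'an', 'my'] (min_width=11, slack=0)
Line 4: ['morning'] (min_width=7, slack=4)
Line 5: ['absolute'] (min_width=8, slack=3)
Line 6: ['tired', 'bed'] (min_width=9, slack=2)
Line 7: ['soft'] (min_width=4, slack=7)
Line 8: ['capture'] (min_width=7, slack=4)
Line 9: ['corn', 'pepper'] (min_width=11, slack=0)
Line 10: ['network'] (min_width=7, slack=4)
Line 11: ['magnetic'] (min_width=8, slack=3)
Line 12: ['tree', 'river'] (min_width=10, slack=1)
Line 13: ['be', 'kitchen'] (min_width=10, slack=1)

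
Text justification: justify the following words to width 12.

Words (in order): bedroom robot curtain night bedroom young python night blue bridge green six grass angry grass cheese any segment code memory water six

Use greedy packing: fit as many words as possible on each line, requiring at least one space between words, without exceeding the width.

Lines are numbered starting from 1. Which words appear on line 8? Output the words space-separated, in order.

Line 1: ['bedroom'] (min_width=7, slack=5)
Line 2: ['robot'] (min_width=5, slack=7)
Line 3: ['curtain'] (min_width=7, slack=5)
Line 4: ['night'] (min_width=5, slack=7)
Line 5: ['bedroom'] (min_width=7, slack=5)
Line 6: ['young', 'python'] (min_width=12, slack=0)
Line 7: ['night', 'blue'] (min_width=10, slack=2)
Line 8: ['bridge', 'green'] (min_width=12, slack=0)
Line 9: ['six', 'grass'] (min_width=9, slack=3)
Line 10: ['angry', 'grass'] (min_width=11, slack=1)
Line 11: ['cheese', 'any'] (min_width=10, slack=2)
Line 12: ['segment', 'code'] (min_width=12, slack=0)
Line 13: ['memory', 'water'] (min_width=12, slack=0)
Line 14: ['six'] (min_width=3, slack=9)

Answer: bridge green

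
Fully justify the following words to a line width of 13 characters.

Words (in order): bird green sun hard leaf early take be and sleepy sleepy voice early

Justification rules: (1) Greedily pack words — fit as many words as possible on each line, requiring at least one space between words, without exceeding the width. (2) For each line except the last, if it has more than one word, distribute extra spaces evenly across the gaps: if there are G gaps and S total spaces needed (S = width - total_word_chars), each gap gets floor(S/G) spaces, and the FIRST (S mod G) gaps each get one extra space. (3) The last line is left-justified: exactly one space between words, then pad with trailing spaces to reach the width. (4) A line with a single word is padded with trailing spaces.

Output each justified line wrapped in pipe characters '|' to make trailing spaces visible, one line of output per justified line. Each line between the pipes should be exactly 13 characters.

Line 1: ['bird', 'green'] (min_width=10, slack=3)
Line 2: ['sun', 'hard', 'leaf'] (min_width=13, slack=0)
Line 3: ['early', 'take', 'be'] (min_width=13, slack=0)
Line 4: ['and', 'sleepy'] (min_width=10, slack=3)
Line 5: ['sleepy', 'voice'] (min_width=12, slack=1)
Line 6: ['early'] (min_width=5, slack=8)

Answer: |bird    green|
|sun hard leaf|
|early take be|
|and    sleepy|
|sleepy  voice|
|early        |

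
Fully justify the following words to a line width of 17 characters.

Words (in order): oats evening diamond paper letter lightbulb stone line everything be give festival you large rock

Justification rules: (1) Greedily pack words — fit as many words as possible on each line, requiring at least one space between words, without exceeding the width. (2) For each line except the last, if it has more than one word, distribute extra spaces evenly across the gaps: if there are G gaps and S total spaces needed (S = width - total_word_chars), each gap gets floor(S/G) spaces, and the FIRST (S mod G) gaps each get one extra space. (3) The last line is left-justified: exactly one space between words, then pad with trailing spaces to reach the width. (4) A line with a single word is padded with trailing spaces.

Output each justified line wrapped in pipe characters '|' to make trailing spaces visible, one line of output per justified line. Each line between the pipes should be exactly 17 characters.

Line 1: ['oats', 'evening'] (min_width=12, slack=5)
Line 2: ['diamond', 'paper'] (min_width=13, slack=4)
Line 3: ['letter', 'lightbulb'] (min_width=16, slack=1)
Line 4: ['stone', 'line'] (min_width=10, slack=7)
Line 5: ['everything', 'be'] (min_width=13, slack=4)
Line 6: ['give', 'festival', 'you'] (min_width=17, slack=0)
Line 7: ['large', 'rock'] (min_width=10, slack=7)

Answer: |oats      evening|
|diamond     paper|
|letter  lightbulb|
|stone        line|
|everything     be|
|give festival you|
|large rock       |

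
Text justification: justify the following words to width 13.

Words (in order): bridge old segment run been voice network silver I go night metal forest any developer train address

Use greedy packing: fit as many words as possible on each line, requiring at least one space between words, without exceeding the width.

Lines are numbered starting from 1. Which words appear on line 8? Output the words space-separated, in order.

Answer: developer

Derivation:
Line 1: ['bridge', 'old'] (min_width=10, slack=3)
Line 2: ['segment', 'run'] (min_width=11, slack=2)
Line 3: ['been', 'voice'] (min_width=10, slack=3)
Line 4: ['network'] (min_width=7, slack=6)
Line 5: ['silver', 'I', 'go'] (min_width=11, slack=2)
Line 6: ['night', 'metal'] (min_width=11, slack=2)
Line 7: ['forest', 'any'] (min_width=10, slack=3)
Line 8: ['developer'] (min_width=9, slack=4)
Line 9: ['train', 'address'] (min_width=13, slack=0)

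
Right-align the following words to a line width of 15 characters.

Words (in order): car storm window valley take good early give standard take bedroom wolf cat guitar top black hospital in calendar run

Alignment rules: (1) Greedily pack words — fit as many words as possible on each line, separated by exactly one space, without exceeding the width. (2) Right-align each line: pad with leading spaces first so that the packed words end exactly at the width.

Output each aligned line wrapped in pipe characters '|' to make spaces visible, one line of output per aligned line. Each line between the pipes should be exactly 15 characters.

Answer: |      car storm|
|  window valley|
|take good early|
|  give standard|
|   take bedroom|
|wolf cat guitar|
|      top black|
|    hospital in|
|   calendar run|

Derivation:
Line 1: ['car', 'storm'] (min_width=9, slack=6)
Line 2: ['window', 'valley'] (min_width=13, slack=2)
Line 3: ['take', 'good', 'early'] (min_width=15, slack=0)
Line 4: ['give', 'standard'] (min_width=13, slack=2)
Line 5: ['take', 'bedroom'] (min_width=12, slack=3)
Line 6: ['wolf', 'cat', 'guitar'] (min_width=15, slack=0)
Line 7: ['top', 'black'] (min_width=9, slack=6)
Line 8: ['hospital', 'in'] (min_width=11, slack=4)
Line 9: ['calendar', 'run'] (min_width=12, slack=3)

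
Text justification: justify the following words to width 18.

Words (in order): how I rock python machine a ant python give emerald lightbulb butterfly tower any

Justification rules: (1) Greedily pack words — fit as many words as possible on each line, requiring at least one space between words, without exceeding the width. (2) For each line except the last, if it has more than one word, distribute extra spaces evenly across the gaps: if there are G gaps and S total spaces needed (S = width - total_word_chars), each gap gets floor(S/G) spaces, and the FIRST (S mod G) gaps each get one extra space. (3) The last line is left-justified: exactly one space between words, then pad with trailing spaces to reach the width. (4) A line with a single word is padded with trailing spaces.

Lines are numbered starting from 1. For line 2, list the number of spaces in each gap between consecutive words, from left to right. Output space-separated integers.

Line 1: ['how', 'I', 'rock', 'python'] (min_width=17, slack=1)
Line 2: ['machine', 'a', 'ant'] (min_width=13, slack=5)
Line 3: ['python', 'give'] (min_width=11, slack=7)
Line 4: ['emerald', 'lightbulb'] (min_width=17, slack=1)
Line 5: ['butterfly', 'tower'] (min_width=15, slack=3)
Line 6: ['any'] (min_width=3, slack=15)

Answer: 4 3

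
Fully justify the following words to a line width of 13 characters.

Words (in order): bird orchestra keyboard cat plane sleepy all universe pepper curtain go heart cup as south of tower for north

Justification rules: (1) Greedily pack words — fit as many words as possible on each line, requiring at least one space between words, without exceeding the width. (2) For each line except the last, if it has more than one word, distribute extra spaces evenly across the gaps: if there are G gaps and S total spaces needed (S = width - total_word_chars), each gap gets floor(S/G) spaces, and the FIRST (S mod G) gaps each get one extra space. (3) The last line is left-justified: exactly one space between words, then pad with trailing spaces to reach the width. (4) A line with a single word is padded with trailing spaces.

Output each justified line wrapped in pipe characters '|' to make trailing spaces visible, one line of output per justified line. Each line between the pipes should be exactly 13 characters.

Answer: |bird         |
|orchestra    |
|keyboard  cat|
|plane  sleepy|
|all  universe|
|pepper       |
|curtain    go|
|heart  cup as|
|south      of|
|tower     for|
|north        |

Derivation:
Line 1: ['bird'] (min_width=4, slack=9)
Line 2: ['orchestra'] (min_width=9, slack=4)
Line 3: ['keyboard', 'cat'] (min_width=12, slack=1)
Line 4: ['plane', 'sleepy'] (min_width=12, slack=1)
Line 5: ['all', 'universe'] (min_width=12, slack=1)
Line 6: ['pepper'] (min_width=6, slack=7)
Line 7: ['curtain', 'go'] (min_width=10, slack=3)
Line 8: ['heart', 'cup', 'as'] (min_width=12, slack=1)
Line 9: ['south', 'of'] (min_width=8, slack=5)
Line 10: ['tower', 'for'] (min_width=9, slack=4)
Line 11: ['north'] (min_width=5, slack=8)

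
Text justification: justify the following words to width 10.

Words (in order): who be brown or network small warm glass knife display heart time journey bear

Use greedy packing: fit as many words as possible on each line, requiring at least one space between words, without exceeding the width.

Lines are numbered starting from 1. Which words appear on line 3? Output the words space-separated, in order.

Line 1: ['who', 'be'] (min_width=6, slack=4)
Line 2: ['brown', 'or'] (min_width=8, slack=2)
Line 3: ['network'] (min_width=7, slack=3)
Line 4: ['small', 'warm'] (min_width=10, slack=0)
Line 5: ['glass'] (min_width=5, slack=5)
Line 6: ['knife'] (min_width=5, slack=5)
Line 7: ['display'] (min_width=7, slack=3)
Line 8: ['heart', 'time'] (min_width=10, slack=0)
Line 9: ['journey'] (min_width=7, slack=3)
Line 10: ['bear'] (min_width=4, slack=6)

Answer: network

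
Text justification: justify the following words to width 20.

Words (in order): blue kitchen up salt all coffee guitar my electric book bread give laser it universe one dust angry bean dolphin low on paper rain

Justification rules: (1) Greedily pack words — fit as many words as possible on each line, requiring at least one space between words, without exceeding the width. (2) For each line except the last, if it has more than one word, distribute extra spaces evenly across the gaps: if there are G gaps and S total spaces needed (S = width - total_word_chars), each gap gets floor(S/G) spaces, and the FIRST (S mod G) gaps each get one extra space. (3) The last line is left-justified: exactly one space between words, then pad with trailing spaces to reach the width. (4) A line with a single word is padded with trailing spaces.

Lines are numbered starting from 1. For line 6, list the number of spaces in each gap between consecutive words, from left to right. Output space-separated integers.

Line 1: ['blue', 'kitchen', 'up', 'salt'] (min_width=20, slack=0)
Line 2: ['all', 'coffee', 'guitar', 'my'] (min_width=20, slack=0)
Line 3: ['electric', 'book', 'bread'] (min_width=19, slack=1)
Line 4: ['give', 'laser', 'it'] (min_width=13, slack=7)
Line 5: ['universe', 'one', 'dust'] (min_width=17, slack=3)
Line 6: ['angry', 'bean', 'dolphin'] (min_width=18, slack=2)
Line 7: ['low', 'on', 'paper', 'rain'] (min_width=17, slack=3)

Answer: 2 2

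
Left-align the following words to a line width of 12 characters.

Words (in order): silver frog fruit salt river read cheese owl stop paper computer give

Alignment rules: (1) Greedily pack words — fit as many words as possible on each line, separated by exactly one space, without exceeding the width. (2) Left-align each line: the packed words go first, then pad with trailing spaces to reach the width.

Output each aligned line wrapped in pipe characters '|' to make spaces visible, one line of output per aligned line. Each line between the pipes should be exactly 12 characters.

Answer: |silver frog |
|fruit salt  |
|river read  |
|cheese owl  |
|stop paper  |
|computer    |
|give        |

Derivation:
Line 1: ['silver', 'frog'] (min_width=11, slack=1)
Line 2: ['fruit', 'salt'] (min_width=10, slack=2)
Line 3: ['river', 'read'] (min_width=10, slack=2)
Line 4: ['cheese', 'owl'] (min_width=10, slack=2)
Line 5: ['stop', 'paper'] (min_width=10, slack=2)
Line 6: ['computer'] (min_width=8, slack=4)
Line 7: ['give'] (min_width=4, slack=8)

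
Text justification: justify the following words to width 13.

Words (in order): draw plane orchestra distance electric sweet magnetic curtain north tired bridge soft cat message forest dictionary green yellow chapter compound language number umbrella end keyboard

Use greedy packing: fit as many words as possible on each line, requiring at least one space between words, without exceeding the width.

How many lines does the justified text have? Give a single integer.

Answer: 19

Derivation:
Line 1: ['draw', 'plane'] (min_width=10, slack=3)
Line 2: ['orchestra'] (min_width=9, slack=4)
Line 3: ['distance'] (min_width=8, slack=5)
Line 4: ['electric'] (min_width=8, slack=5)
Line 5: ['sweet'] (min_width=5, slack=8)
Line 6: ['magnetic'] (min_width=8, slack=5)
Line 7: ['curtain', 'north'] (min_width=13, slack=0)
Line 8: ['tired', 'bridge'] (min_width=12, slack=1)
Line 9: ['soft', 'cat'] (min_width=8, slack=5)
Line 10: ['message'] (min_width=7, slack=6)
Line 11: ['forest'] (min_width=6, slack=7)
Line 12: ['dictionary'] (min_width=10, slack=3)
Line 13: ['green', 'yellow'] (min_width=12, slack=1)
Line 14: ['chapter'] (min_width=7, slack=6)
Line 15: ['compound'] (min_width=8, slack=5)
Line 16: ['language'] (min_width=8, slack=5)
Line 17: ['number'] (min_width=6, slack=7)
Line 18: ['umbrella', 'end'] (min_width=12, slack=1)
Line 19: ['keyboard'] (min_width=8, slack=5)
Total lines: 19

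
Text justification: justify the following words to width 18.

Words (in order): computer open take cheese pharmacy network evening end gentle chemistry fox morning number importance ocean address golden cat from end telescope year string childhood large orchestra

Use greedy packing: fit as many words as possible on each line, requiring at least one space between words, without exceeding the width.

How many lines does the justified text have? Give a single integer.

Line 1: ['computer', 'open', 'take'] (min_width=18, slack=0)
Line 2: ['cheese', 'pharmacy'] (min_width=15, slack=3)
Line 3: ['network', 'evening'] (min_width=15, slack=3)
Line 4: ['end', 'gentle'] (min_width=10, slack=8)
Line 5: ['chemistry', 'fox'] (min_width=13, slack=5)
Line 6: ['morning', 'number'] (min_width=14, slack=4)
Line 7: ['importance', 'ocean'] (min_width=16, slack=2)
Line 8: ['address', 'golden', 'cat'] (min_width=18, slack=0)
Line 9: ['from', 'end', 'telescope'] (min_width=18, slack=0)
Line 10: ['year', 'string'] (min_width=11, slack=7)
Line 11: ['childhood', 'large'] (min_width=15, slack=3)
Line 12: ['orchestra'] (min_width=9, slack=9)
Total lines: 12

Answer: 12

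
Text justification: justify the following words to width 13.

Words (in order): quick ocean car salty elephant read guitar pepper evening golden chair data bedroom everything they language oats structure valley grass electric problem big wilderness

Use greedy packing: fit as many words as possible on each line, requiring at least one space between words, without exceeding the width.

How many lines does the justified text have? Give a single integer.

Line 1: ['quick', 'ocean'] (min_width=11, slack=2)
Line 2: ['car', 'salty'] (min_width=9, slack=4)
Line 3: ['elephant', 'read'] (min_width=13, slack=0)
Line 4: ['guitar', 'pepper'] (min_width=13, slack=0)
Line 5: ['evening'] (min_width=7, slack=6)
Line 6: ['golden', 'chair'] (min_width=12, slack=1)
Line 7: ['data', 'bedroom'] (min_width=12, slack=1)
Line 8: ['everything'] (min_width=10, slack=3)
Line 9: ['they', 'language'] (min_width=13, slack=0)
Line 10: ['oats'] (min_width=4, slack=9)
Line 11: ['structure'] (min_width=9, slack=4)
Line 12: ['valley', 'grass'] (min_width=12, slack=1)
Line 13: ['electric'] (min_width=8, slack=5)
Line 14: ['problem', 'big'] (min_width=11, slack=2)
Line 15: ['wilderness'] (min_width=10, slack=3)
Total lines: 15

Answer: 15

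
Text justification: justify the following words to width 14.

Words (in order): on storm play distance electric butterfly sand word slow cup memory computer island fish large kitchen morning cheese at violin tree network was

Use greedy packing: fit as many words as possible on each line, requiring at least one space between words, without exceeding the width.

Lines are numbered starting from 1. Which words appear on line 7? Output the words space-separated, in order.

Line 1: ['on', 'storm', 'play'] (min_width=13, slack=1)
Line 2: ['distance'] (min_width=8, slack=6)
Line 3: ['electric'] (min_width=8, slack=6)
Line 4: ['butterfly', 'sand'] (min_width=14, slack=0)
Line 5: ['word', 'slow', 'cup'] (min_width=13, slack=1)
Line 6: ['memory'] (min_width=6, slack=8)
Line 7: ['computer'] (min_width=8, slack=6)
Line 8: ['island', 'fish'] (min_width=11, slack=3)
Line 9: ['large', 'kitchen'] (min_width=13, slack=1)
Line 10: ['morning', 'cheese'] (min_width=14, slack=0)
Line 11: ['at', 'violin', 'tree'] (min_width=14, slack=0)
Line 12: ['network', 'was'] (min_width=11, slack=3)

Answer: computer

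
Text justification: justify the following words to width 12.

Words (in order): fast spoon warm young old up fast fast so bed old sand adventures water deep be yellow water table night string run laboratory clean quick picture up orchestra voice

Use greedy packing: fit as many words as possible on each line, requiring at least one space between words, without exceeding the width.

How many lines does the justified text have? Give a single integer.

Line 1: ['fast', 'spoon'] (min_width=10, slack=2)
Line 2: ['warm', 'young'] (min_width=10, slack=2)
Line 3: ['old', 'up', 'fast'] (min_width=11, slack=1)
Line 4: ['fast', 'so', 'bed'] (min_width=11, slack=1)
Line 5: ['old', 'sand'] (min_width=8, slack=4)
Line 6: ['adventures'] (min_width=10, slack=2)
Line 7: ['water', 'deep'] (min_width=10, slack=2)
Line 8: ['be', 'yellow'] (min_width=9, slack=3)
Line 9: ['water', 'table'] (min_width=11, slack=1)
Line 10: ['night', 'string'] (min_width=12, slack=0)
Line 11: ['run'] (min_width=3, slack=9)
Line 12: ['laboratory'] (min_width=10, slack=2)
Line 13: ['clean', 'quick'] (min_width=11, slack=1)
Line 14: ['picture', 'up'] (min_width=10, slack=2)
Line 15: ['orchestra'] (min_width=9, slack=3)
Line 16: ['voice'] (min_width=5, slack=7)
Total lines: 16

Answer: 16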